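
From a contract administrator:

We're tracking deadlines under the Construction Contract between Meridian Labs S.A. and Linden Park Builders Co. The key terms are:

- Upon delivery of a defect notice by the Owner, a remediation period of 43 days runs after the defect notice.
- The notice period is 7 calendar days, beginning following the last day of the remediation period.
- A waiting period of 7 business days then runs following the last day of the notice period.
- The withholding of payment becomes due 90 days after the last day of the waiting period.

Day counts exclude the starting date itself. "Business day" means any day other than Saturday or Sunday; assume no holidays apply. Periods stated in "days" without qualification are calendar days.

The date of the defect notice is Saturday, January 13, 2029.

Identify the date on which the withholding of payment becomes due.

The last day of the remediation period: January 13, 2029 + 43 days = February 25, 2029.
The last day of the notice period: 7 calendar days after February 25, 2029 is March 4, 2029.
From Sunday, March 4, 2029, 7 business days (Mar 5, Mar 6, Mar 7, Mar 8, Mar 9, Mar 12, Mar 13, skipping weekends) brings us to Tuesday, March 13, 2029, which is the last day of the waiting period.
Adding 90 calendar days to March 13, 2029 gives June 11, 2029, which is the date on which the withholding of payment becomes due.

June 11, 2029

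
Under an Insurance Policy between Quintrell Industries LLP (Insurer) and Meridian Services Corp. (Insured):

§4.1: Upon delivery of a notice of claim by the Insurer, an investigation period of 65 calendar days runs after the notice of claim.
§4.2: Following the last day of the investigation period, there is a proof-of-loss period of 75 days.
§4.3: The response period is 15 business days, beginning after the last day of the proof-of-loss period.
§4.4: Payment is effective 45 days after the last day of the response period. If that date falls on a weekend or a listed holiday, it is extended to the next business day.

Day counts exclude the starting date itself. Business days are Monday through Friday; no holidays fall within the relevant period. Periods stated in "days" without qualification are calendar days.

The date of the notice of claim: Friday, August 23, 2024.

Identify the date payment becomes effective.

The last day of the investigation period: 65 calendar days after August 23, 2024 is October 27, 2024.
Adding 75 calendar days to October 27, 2024 gives January 10, 2025, which is the last day of the proof-of-loss period.
The last day of the response period: counting 15 business days from Friday, January 10, 2025 (Jan 13, Jan 14, Jan 15, Jan 16, …, Jan 29, Jan 30, Jan 31, skipping weekends) reaches Friday, January 31, 2025.
Adding 45 calendar days to January 31, 2025 gives March 17, 2025, which is the date payment becomes effective. March 17, 2025 is a Monday, so no roll-forward applies.

March 17, 2025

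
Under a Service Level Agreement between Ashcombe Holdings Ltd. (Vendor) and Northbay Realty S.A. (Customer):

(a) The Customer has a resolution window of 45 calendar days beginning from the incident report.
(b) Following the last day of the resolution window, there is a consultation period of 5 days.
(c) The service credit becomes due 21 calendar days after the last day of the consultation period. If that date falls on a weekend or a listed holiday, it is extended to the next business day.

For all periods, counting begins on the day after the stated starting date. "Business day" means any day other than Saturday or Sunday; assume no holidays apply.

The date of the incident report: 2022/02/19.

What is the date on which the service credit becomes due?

Adding 45 calendar days to 2022/02/19 gives 2022/04/05, which is the last day of the resolution window.
Adding 5 calendar days to 2022/04/05 gives 2022/04/10, which is the last day of the consultation period.
Adding 21 calendar days to 2022/04/10 gives 2022/05/01, which is the date on which the service credit becomes due. That falls on a Sunday, so it rolls to the next business day, Monday, 2022/05/02.

2022/05/02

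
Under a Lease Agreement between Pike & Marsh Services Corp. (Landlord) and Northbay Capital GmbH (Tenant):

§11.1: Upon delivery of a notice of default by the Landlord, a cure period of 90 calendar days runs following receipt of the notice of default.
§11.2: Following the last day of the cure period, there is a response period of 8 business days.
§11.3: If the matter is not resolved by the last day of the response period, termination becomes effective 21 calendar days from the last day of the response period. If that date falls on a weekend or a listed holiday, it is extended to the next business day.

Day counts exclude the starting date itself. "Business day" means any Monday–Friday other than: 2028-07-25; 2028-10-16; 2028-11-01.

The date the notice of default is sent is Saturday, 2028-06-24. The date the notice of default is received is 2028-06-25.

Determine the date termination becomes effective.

The last day of the cure period: 90 calendar days after 2028-06-25 is 2028-09-23.
The last day of the response period: counting 8 business days from Saturday, 2028-09-23 (Sep 25, Sep 26, Sep 27, Sep 28, Sep 29, Oct 2, Oct 3, Oct 4, skipping weekends) reaches Wednesday, 2028-10-04.
Adding 21 calendar days to 2028-10-04 gives 2028-10-25, which is the date termination becomes effective. 2028-10-25 is a Wednesday and is not a listed holiday, so no roll-forward applies.

2028-10-25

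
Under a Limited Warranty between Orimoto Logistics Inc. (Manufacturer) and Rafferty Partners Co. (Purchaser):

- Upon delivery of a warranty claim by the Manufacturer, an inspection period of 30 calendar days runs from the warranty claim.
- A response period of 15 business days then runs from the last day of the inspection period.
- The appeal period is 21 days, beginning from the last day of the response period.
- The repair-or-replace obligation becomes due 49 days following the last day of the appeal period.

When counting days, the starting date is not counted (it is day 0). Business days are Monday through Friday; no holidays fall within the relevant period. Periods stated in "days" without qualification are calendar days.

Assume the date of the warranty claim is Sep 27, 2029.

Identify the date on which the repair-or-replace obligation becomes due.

Jan 25, 2030

The last day of the inspection period: Sep 27, 2029 + 30 days = Oct 27, 2029.
The last day of the response period: counting 15 business days from Saturday, Oct 27, 2029 (Oct 29, Oct 30, Oct 31, Nov 1, …, Nov 14, Nov 15, Nov 16, skipping weekends) reaches Friday, Nov 16, 2029.
The last day of the appeal period: 21 calendar days after Nov 16, 2029 is Dec 7, 2029.
The date on which the repair-or-replace obligation becomes due: Dec 7, 2029 + 49 days = Jan 25, 2030.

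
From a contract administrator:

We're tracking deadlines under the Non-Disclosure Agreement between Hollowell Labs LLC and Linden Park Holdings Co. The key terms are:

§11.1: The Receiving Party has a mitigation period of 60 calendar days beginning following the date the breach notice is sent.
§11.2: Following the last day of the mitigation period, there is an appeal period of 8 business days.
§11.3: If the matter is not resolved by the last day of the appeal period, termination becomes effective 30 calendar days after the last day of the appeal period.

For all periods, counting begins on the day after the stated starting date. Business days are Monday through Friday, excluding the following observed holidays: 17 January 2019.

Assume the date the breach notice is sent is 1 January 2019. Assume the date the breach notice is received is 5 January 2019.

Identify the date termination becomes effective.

12 April 2019

Adding 60 calendar days to 1 January 2019 gives 2 March 2019, which is the last day of the mitigation period.
From Saturday, 2 March 2019, 8 business days (Mar 4, Mar 5, Mar 6, Mar 7, Mar 8, Mar 11, Mar 12, Mar 13, skipping weekends) brings us to Wednesday, 13 March 2019, which is the last day of the appeal period.
The date termination becomes effective: 13 March 2019 + 30 days = 12 April 2019.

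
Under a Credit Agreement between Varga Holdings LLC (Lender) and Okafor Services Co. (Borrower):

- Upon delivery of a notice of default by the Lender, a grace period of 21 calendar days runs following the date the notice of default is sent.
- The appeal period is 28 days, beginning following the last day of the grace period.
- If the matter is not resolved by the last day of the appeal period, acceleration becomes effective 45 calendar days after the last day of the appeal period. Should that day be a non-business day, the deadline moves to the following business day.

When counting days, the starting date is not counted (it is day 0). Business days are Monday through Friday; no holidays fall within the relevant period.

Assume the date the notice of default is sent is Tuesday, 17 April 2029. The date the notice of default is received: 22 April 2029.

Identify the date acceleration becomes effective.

The last day of the grace period: 21 calendar days after 17 April 2029 is 8 May 2029.
The last day of the appeal period: 8 May 2029 + 28 days = 5 June 2029.
The date acceleration becomes effective: 45 calendar days after 5 June 2029 is 20 July 2029. 20 July 2029 is a Friday, so no roll-forward applies.

20 July 2029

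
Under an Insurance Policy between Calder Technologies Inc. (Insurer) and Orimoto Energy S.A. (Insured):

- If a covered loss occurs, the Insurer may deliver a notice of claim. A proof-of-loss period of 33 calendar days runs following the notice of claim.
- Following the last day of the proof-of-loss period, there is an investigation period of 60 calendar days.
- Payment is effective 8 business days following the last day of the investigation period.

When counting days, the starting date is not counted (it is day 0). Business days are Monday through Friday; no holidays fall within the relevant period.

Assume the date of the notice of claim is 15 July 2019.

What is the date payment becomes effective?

28 October 2019

Adding 33 calendar days to 15 July 2019 gives 17 August 2019, which is the last day of the proof-of-loss period.
The last day of the investigation period: 17 August 2019 + 60 days = 16 October 2019.
The date payment becomes effective: 8 business days after Wednesday, 16 October 2019, skipping weekends — Oct 17, Oct 18, Oct 21, Oct 22, Oct 23, Oct 24, Oct 25, Oct 28 — lands on Monday, 28 October 2019.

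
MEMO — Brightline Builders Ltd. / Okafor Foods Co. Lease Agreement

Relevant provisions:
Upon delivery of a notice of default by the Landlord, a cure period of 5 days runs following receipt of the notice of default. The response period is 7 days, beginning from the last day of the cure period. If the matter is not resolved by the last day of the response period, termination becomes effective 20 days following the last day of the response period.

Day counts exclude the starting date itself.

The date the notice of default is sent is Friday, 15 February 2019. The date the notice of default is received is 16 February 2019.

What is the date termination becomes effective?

The last day of the cure period: 16 February 2019 + 5 days = 21 February 2019.
The last day of the response period: 7 calendar days after 21 February 2019 is 28 February 2019.
The date termination becomes effective: 20 calendar days after 28 February 2019 is 20 March 2019.

20 March 2019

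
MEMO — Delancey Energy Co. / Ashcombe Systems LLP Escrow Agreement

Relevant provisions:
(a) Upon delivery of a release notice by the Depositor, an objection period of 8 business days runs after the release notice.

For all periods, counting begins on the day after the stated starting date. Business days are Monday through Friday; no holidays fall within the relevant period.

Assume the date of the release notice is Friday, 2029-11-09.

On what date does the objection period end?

2029-11-21

The last day of the objection period: counting 8 business days from Friday, 2029-11-09 (Nov 12, Nov 13, Nov 14, Nov 15, Nov 16, Nov 19, Nov 20, Nov 21, skipping weekends) reaches Wednesday, 2029-11-21.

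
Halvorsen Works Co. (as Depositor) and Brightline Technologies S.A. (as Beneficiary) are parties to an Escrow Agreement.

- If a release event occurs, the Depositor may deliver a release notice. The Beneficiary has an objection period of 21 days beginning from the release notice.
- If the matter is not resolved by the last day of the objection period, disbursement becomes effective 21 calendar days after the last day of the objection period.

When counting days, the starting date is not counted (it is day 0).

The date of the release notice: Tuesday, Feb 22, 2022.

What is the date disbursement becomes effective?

The last day of the objection period: Feb 22, 2022 + 21 days = Mar 15, 2022.
Adding 21 calendar days to Mar 15, 2022 gives Apr 5, 2022, which is the date disbursement becomes effective.

Apr 5, 2022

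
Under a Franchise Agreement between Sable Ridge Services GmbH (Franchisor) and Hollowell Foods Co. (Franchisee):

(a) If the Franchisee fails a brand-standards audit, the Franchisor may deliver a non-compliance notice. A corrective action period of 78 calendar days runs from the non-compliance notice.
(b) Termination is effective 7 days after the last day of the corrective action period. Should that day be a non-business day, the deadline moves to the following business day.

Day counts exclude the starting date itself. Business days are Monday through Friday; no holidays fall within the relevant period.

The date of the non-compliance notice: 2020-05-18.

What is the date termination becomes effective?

Adding 78 calendar days to 2020-05-18 gives 2020-08-04, which is the last day of the corrective action period.
The date termination becomes effective: 7 calendar days after 2020-08-04 is 2020-08-11. 2020-08-11 is a Tuesday, so no roll-forward applies.

2020-08-11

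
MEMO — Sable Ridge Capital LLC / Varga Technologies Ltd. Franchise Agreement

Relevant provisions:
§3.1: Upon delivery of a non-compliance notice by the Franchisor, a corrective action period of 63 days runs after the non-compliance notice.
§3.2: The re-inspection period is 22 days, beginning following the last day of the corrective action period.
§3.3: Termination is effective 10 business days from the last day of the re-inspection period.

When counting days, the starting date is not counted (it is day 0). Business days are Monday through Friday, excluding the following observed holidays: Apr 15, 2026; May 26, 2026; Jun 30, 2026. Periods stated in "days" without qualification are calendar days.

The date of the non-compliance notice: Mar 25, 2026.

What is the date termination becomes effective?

Jul 3, 2026

The last day of the corrective action period: 63 calendar days after Mar 25, 2026 is May 27, 2026.
The last day of the re-inspection period: May 27, 2026 + 22 days = Jun 18, 2026.
The date termination becomes effective: counting 10 business days from Thursday, Jun 18, 2026 (Jun 19, Jun 22, Jun 23, Jun 24, Jun 25, Jun 26, Jun 29, Jul 1, Jul 2, Jul 3, skipping weekends and the listed holiday on Jun 30) reaches Friday, Jul 3, 2026.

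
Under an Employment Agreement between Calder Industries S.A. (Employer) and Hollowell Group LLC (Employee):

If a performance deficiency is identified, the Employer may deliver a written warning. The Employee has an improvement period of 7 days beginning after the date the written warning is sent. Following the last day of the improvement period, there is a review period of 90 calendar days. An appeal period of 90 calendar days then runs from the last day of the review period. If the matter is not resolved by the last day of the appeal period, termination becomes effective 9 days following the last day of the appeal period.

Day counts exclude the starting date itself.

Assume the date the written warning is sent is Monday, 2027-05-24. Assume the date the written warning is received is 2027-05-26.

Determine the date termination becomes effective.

The last day of the improvement period: 7 calendar days after 2027-05-24 is 2027-05-31.
The last day of the review period: 90 calendar days after 2027-05-31 is 2027-08-29.
The last day of the appeal period: 90 calendar days after 2027-08-29 is 2027-11-27.
The date termination becomes effective: 9 calendar days after 2027-11-27 is 2027-12-06.

2027-12-06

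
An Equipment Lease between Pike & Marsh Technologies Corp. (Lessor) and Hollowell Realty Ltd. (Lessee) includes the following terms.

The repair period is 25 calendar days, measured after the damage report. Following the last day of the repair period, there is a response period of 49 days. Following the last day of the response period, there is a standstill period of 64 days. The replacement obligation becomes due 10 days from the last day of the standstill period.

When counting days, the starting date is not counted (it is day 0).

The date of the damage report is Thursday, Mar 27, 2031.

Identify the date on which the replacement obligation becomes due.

Aug 22, 2031

Adding 25 calendar days to Mar 27, 2031 gives Apr 21, 2031, which is the last day of the repair period.
The last day of the response period: 49 calendar days after Apr 21, 2031 is Jun 9, 2031.
The last day of the standstill period: Jun 9, 2031 + 64 days = Aug 12, 2031.
The date on which the replacement obligation becomes due: Aug 12, 2031 + 10 days = Aug 22, 2031.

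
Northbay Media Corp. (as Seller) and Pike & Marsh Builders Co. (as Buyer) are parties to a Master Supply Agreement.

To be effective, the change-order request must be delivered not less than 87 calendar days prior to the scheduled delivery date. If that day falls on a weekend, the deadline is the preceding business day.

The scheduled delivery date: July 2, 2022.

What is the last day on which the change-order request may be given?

Counting back 87 calendar days from July 2, 2022 gives April 6, 2022. That is a Wednesday, so no adjustment is needed.

April 6, 2022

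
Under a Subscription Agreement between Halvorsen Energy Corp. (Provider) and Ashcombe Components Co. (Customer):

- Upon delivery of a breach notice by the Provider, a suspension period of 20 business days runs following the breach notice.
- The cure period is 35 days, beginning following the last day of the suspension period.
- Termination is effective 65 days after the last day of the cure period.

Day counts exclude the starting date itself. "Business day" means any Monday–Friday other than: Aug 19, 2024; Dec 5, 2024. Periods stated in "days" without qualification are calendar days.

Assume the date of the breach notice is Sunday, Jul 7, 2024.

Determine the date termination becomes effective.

Nov 10, 2024

The last day of the suspension period: counting 20 business days from Sunday, Jul 7, 2024 (Jul 8, Jul 9, Jul 10, Jul 11, …, Jul 31, Aug 1, Aug 2, skipping weekends) reaches Friday, Aug 2, 2024.
The last day of the cure period: Aug 2, 2024 + 35 days = Sep 6, 2024.
The date termination becomes effective: Sep 6, 2024 + 65 days = Nov 10, 2024.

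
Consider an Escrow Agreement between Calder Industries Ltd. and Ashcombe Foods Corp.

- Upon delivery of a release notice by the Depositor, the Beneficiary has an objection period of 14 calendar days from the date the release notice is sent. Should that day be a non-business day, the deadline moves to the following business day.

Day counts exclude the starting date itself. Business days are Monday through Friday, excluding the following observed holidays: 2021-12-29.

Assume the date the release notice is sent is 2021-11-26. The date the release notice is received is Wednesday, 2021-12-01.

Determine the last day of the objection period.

Adding 14 calendar days to 2021-11-26 gives 2021-12-10, which is the last day of the objection period. 2021-12-10 is a Friday and is not a listed holiday, so no roll-forward applies.

2021-12-10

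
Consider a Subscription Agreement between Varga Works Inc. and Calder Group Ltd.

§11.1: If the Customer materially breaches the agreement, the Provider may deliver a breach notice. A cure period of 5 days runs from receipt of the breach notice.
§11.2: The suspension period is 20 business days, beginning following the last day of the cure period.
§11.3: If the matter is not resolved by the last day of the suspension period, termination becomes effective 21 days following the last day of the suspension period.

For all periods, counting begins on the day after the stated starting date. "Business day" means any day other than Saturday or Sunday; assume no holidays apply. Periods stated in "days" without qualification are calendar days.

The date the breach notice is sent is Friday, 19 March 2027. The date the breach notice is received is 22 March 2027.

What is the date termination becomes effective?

14 May 2027

Adding 5 calendar days to 22 March 2027 gives 27 March 2027, which is the last day of the cure period.
The last day of the suspension period: 20 business days after Saturday, 27 March 2027, skipping weekends — Mar 29, Mar 30, Mar 31, Apr 1, …, Apr 21, Apr 22, Apr 23 — lands on Friday, 23 April 2027.
Adding 21 calendar days to 23 April 2027 gives 14 May 2027, which is the date termination becomes effective.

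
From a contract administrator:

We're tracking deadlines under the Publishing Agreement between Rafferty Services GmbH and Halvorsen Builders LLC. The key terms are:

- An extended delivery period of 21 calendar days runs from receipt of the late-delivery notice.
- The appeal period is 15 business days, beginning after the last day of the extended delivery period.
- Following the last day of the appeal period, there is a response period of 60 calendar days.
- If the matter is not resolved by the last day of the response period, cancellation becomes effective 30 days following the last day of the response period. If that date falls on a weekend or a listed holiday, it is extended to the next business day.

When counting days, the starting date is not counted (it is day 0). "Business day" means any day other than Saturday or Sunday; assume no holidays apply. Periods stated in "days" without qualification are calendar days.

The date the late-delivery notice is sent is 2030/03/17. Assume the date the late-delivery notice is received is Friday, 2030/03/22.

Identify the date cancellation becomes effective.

Adding 21 calendar days to 2030/03/22 gives 2030/04/12, which is the last day of the extended delivery period.
The last day of the appeal period: counting 15 business days from Friday, 2030/04/12 (Apr 15, Apr 16, Apr 17, Apr 18, …, May 1, May 2, May 3, skipping weekends) reaches Friday, 2030/05/03.
The last day of the response period: 2030/05/03 + 60 days = 2030/07/02.
Adding 30 calendar days to 2030/07/02 gives 2030/08/01, which is the date cancellation becomes effective. 2030/08/01 is a Thursday, so no roll-forward applies.

2030/08/01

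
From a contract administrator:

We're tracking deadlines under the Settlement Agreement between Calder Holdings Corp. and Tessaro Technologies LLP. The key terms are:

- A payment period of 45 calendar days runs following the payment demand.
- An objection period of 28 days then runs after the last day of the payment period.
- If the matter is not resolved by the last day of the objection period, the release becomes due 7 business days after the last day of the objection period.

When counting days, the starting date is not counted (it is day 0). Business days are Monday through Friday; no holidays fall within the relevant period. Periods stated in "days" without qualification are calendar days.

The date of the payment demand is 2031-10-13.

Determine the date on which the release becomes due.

2032-01-05

The last day of the payment period: 45 calendar days after 2031-10-13 is 2031-11-27.
The last day of the objection period: 28 calendar days after 2031-11-27 is 2031-12-25.
The date on which the release becomes due: 7 business days after Thursday, 2031-12-25, skipping weekends — Dec 26, Dec 29, Dec 30, Dec 31, Jan 1, Jan 2, Jan 5 — lands on Monday, 2032-01-05.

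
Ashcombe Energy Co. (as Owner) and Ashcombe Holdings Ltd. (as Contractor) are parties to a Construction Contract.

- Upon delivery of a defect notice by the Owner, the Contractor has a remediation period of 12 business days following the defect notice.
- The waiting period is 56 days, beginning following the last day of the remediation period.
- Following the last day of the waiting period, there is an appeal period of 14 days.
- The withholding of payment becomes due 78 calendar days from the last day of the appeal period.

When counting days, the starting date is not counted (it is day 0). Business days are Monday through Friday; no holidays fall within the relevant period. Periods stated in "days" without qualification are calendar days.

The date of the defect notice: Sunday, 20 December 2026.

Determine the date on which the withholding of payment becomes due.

The last day of the remediation period: 12 business days after Sunday, 20 December 2026, skipping weekends — Dec 21, Dec 22, Dec 23, Dec 24, …, Jan 1, Jan 4, Jan 5 — lands on Tuesday, 5 January 2027.
The last day of the waiting period: 5 January 2027 + 56 days = 2 March 2027.
The last day of the appeal period: 2 March 2027 + 14 days = 16 March 2027.
The date on which the withholding of payment becomes due: 78 calendar days after 16 March 2027 is 2 June 2027.

2 June 2027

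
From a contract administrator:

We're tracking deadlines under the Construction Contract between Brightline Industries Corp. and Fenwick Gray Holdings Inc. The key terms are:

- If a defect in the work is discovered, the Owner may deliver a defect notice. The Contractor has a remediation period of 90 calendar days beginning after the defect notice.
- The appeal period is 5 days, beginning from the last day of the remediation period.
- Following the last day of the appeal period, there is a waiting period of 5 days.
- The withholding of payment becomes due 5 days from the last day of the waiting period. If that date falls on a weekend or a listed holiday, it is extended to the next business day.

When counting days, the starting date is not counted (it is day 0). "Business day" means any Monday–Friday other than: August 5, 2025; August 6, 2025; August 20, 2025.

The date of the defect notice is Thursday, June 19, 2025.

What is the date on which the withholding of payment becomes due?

Adding 90 calendar days to June 19, 2025 gives September 17, 2025, which is the last day of the remediation period.
The last day of the appeal period: September 17, 2025 + 5 days = September 22, 2025.
The last day of the waiting period: September 22, 2025 + 5 days = September 27, 2025.
The date on which the withholding of payment becomes due: 5 calendar days after September 27, 2025 is October 2, 2025. October 2, 2025 is a Thursday and is not a listed holiday, so no roll-forward applies.

October 2, 2025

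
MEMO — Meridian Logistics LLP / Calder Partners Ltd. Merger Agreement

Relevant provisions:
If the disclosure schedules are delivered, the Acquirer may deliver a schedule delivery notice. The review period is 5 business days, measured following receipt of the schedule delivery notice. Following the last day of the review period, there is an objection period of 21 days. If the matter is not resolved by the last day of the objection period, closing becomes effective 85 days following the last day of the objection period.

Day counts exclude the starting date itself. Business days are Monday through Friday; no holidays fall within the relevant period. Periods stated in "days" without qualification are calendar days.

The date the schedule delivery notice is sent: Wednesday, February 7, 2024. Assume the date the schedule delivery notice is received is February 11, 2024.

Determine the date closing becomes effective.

June 1, 2024

The last day of the review period: 5 business days after Sunday, February 11, 2024, skipping weekends — Feb 12, Feb 13, Feb 14, Feb 15, Feb 16 — lands on Friday, February 16, 2024.
The last day of the objection period: February 16, 2024 + 21 days = March 8, 2024.
Adding 85 calendar days to March 8, 2024 gives June 1, 2024, which is the date closing becomes effective.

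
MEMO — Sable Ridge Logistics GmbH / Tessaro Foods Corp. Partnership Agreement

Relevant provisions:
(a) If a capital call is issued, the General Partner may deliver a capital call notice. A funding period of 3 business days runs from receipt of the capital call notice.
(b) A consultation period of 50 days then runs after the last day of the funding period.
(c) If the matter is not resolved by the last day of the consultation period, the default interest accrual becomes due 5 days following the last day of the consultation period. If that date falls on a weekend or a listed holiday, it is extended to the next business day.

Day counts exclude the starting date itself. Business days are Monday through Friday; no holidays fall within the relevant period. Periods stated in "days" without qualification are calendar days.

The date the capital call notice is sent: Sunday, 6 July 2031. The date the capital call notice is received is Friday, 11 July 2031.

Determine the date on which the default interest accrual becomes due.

The last day of the funding period: counting 3 business days from Friday, 11 July 2031 (Jul 14, Jul 15, Jul 16, skipping weekends) reaches Wednesday, 16 July 2031.
Adding 50 calendar days to 16 July 2031 gives 4 September 2031, which is the last day of the consultation period.
The date on which the default interest accrual becomes due: 4 September 2031 + 5 days = 9 September 2031. 9 September 2031 is a Tuesday, so no roll-forward applies.

9 September 2031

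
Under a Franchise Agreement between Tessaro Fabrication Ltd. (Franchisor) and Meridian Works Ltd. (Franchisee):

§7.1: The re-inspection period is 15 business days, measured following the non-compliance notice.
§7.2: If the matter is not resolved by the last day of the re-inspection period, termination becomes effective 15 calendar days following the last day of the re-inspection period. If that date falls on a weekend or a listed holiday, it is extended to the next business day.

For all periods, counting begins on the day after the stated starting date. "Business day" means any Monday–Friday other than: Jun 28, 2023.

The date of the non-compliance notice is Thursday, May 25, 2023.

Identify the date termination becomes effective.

Jun 30, 2023

The last day of the re-inspection period: counting 15 business days from Thursday, May 25, 2023 (May 26, May 29, May 30, May 31, …, Jun 13, Jun 14, Jun 15, skipping weekends) reaches Thursday, Jun 15, 2023.
Adding 15 calendar days to Jun 15, 2023 gives Jun 30, 2023, which is the date termination becomes effective. Jun 30, 2023 is a Friday and is not a listed holiday, so no roll-forward applies.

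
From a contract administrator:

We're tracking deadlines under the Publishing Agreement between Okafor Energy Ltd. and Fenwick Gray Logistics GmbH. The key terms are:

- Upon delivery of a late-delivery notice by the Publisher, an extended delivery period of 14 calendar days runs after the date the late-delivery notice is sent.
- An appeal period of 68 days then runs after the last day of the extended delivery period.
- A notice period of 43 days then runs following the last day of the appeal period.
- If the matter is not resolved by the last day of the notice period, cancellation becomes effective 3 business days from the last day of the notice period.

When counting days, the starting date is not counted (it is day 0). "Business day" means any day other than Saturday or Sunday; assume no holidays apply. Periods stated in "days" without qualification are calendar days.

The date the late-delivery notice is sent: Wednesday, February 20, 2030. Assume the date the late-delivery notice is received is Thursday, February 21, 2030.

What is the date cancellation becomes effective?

The last day of the extended delivery period: February 20, 2030 + 14 days = March 6, 2030.
The last day of the appeal period: 68 calendar days after March 6, 2030 is May 13, 2030.
The last day of the notice period: 43 calendar days after May 13, 2030 is June 25, 2030.
The date cancellation becomes effective: 3 business days after Tuesday, June 25, 2030, skipping weekends — Jun 26, Jun 27, Jun 28 — lands on Friday, June 28, 2030.

June 28, 2030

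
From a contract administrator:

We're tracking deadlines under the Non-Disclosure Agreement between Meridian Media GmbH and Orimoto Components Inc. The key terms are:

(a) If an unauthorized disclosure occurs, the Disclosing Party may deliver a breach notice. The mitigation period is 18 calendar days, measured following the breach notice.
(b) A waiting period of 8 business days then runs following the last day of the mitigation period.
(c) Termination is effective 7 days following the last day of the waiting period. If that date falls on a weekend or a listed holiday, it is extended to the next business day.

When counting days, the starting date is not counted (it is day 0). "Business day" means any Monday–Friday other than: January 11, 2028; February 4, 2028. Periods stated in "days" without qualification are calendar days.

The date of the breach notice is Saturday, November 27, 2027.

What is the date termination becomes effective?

January 3, 2028

The last day of the mitigation period: 18 calendar days after November 27, 2027 is December 15, 2027.
The last day of the waiting period: 8 business days after Wednesday, December 15, 2027, skipping weekends — Dec 16, Dec 17, Dec 20, Dec 21, Dec 22, Dec 23, Dec 24, Dec 27 — lands on Monday, December 27, 2027.
Adding 7 calendar days to December 27, 2027 gives January 3, 2028, which is the date termination becomes effective. January 3, 2028 is a Monday and is not a listed holiday, so no roll-forward applies.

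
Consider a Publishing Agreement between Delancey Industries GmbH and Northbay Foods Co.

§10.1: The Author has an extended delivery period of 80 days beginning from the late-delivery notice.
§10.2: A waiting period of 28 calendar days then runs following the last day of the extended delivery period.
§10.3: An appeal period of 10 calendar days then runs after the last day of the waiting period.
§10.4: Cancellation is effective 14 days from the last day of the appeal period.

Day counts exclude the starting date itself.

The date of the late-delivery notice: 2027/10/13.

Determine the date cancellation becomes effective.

The last day of the extended delivery period: 80 calendar days after 2027/10/13 is 2028/01/01.
The last day of the waiting period: 28 calendar days after 2028/01/01 is 2028/01/29.
The last day of the appeal period: 2028/01/29 + 10 days = 2028/02/08.
Adding 14 calendar days to 2028/02/08 gives 2028/02/22, which is the date cancellation becomes effective.

2028/02/22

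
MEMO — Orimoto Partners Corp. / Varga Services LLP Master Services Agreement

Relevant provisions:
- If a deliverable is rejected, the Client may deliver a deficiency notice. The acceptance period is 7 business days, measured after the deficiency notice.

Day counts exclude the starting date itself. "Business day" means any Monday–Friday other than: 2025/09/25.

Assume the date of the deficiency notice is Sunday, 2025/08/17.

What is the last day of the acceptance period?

From Sunday, 2025/08/17, 7 business days (Aug 18, Aug 19, Aug 20, Aug 21, Aug 22, Aug 25, Aug 26, skipping weekends) brings us to Tuesday, 2025/08/26, which is the last day of the acceptance period.

2025/08/26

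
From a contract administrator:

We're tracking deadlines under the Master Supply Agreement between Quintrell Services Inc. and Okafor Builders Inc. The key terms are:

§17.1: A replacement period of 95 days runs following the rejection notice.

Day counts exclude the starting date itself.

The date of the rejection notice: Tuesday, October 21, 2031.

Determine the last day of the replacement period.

The last day of the replacement period: October 21, 2031 + 95 days = January 24, 2032.

January 24, 2032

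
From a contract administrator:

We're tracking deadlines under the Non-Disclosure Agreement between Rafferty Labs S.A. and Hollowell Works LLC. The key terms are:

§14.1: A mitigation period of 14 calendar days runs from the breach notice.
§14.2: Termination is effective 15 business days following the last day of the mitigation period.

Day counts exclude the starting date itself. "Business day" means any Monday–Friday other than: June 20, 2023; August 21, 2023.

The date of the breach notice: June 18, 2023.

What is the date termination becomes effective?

Adding 14 calendar days to June 18, 2023 gives July 2, 2023, which is the last day of the mitigation period.
The date termination becomes effective: 15 business days after Sunday, July 2, 2023, skipping weekends — Jul 3, Jul 4, Jul 5, Jul 6, …, Jul 19, Jul 20, Jul 21 — lands on Friday, July 21, 2023.

July 21, 2023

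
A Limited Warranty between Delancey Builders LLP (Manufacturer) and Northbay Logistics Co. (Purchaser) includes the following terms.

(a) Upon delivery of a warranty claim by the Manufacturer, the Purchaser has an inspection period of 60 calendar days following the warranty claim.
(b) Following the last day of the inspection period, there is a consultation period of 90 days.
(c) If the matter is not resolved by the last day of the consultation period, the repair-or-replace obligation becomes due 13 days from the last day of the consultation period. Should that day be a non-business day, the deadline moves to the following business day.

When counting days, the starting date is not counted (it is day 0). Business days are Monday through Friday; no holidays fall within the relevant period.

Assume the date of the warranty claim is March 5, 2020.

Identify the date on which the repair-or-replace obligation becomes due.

August 17, 2020

The last day of the inspection period: 60 calendar days after March 5, 2020 is May 4, 2020.
Adding 90 calendar days to May 4, 2020 gives August 2, 2020, which is the last day of the consultation period.
The date on which the repair-or-replace obligation becomes due: 13 calendar days after August 2, 2020 is August 15, 2020. That falls on a Saturday, so it rolls to the next business day, Monday, August 17, 2020.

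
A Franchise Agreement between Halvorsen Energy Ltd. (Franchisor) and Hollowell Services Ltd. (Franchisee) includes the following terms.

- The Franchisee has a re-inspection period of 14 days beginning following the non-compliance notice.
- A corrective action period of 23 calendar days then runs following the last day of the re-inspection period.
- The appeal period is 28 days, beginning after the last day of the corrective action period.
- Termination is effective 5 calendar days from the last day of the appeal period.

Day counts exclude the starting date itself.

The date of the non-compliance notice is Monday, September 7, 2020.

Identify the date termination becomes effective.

The last day of the re-inspection period: September 7, 2020 + 14 days = September 21, 2020.
Adding 23 calendar days to September 21, 2020 gives October 14, 2020, which is the last day of the corrective action period.
Adding 28 calendar days to October 14, 2020 gives November 11, 2020, which is the last day of the appeal period.
The date termination becomes effective: 5 calendar days after November 11, 2020 is November 16, 2020.

November 16, 2020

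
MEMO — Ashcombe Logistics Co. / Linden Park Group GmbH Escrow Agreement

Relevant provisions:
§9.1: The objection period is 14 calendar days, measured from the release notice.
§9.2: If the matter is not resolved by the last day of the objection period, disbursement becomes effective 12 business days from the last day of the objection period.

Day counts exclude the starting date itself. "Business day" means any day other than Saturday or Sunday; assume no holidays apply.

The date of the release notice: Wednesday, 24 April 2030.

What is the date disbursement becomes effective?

The last day of the objection period: 14 calendar days after 24 April 2030 is 8 May 2030.
From Wednesday, 8 May 2030, 12 business days (May 9, May 10, May 13, May 14, …, May 22, May 23, May 24, skipping weekends) brings us to Friday, 24 May 2030, which is the date disbursement becomes effective.

24 May 2030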